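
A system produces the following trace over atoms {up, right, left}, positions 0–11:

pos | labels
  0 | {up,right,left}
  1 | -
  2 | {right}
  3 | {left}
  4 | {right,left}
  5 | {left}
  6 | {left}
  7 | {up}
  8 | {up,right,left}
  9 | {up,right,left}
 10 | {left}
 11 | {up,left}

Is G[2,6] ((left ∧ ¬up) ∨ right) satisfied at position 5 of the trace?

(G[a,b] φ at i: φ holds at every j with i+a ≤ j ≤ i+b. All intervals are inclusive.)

Check ((left ∧ ¬up) ∨ right) at every j in [7,11]:
  j=7: false
  j=8: true
  j=9: true
  j=10: true
  j=11: false
Fails at j=7 → formula fails.

No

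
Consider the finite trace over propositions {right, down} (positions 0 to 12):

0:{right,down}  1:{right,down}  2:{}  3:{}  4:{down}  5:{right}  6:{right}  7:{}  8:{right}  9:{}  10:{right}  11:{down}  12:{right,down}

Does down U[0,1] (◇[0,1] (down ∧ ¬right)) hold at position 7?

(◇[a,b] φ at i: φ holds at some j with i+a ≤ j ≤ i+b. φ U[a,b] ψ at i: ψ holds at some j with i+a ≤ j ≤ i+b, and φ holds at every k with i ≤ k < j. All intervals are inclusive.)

Need some j in [7,8] with ◇[0,1] (down ∧ ¬right), and down at every k in [7,j-1].
  j=7: ◇[0,1] (down ∧ ¬right) — fails (none in [7,8]).
  j=8: ◇[0,1] (down ∧ ¬right) — fails (none in [8,9]).
No j in the window works → until fails.

Does not hold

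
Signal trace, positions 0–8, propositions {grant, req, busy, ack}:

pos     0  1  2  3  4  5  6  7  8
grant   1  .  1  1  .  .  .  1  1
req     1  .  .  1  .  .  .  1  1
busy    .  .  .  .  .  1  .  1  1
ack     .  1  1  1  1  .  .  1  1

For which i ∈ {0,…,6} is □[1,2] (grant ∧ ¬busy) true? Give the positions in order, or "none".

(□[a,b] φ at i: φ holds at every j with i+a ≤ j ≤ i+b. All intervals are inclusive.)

1

Evaluate at each i in [0,6]:
  i=0: ✗ (fails at j=1)
  i=1: ✓ (all of [2,3])
  i=2: ✗ (fails at j=4)
  i=3: ✗ (fails at j=4)
  i=4: ✗ (fails at j=5)
  i=5: ✗ (fails at j=6)
  i=6: ✗ (fails at j=7)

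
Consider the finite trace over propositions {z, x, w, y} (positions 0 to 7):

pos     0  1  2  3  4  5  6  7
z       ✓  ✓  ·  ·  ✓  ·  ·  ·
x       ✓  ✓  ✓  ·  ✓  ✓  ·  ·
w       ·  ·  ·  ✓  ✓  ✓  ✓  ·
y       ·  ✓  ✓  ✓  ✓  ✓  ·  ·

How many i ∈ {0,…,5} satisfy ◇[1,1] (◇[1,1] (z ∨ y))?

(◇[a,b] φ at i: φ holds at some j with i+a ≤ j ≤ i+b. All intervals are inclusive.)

4

Evaluate at each i in [0,5]:
  i=0: ✓ (witness j=1)
  i=1: ✓ (witness j=2)
  i=2: ✓ (witness j=3)
  i=3: ✓ (witness j=4)
  i=4: ✗ (none in [5,5])
  i=5: ✗ (none in [6,6])
Positions where it holds: {0, 1, 2, 3} → 4.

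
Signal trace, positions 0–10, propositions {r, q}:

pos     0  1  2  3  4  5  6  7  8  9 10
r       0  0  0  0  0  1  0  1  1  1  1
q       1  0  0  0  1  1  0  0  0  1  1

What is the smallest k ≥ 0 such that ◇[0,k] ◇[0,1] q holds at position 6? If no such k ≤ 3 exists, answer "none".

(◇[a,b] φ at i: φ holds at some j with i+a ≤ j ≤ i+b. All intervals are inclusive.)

Scan j = 6,7,… for ◇[0,1] q:
  j=6: fails
  j=7: fails
  j=8: holds
First hit at j=8, so smallest k = 8-6 = 2.

2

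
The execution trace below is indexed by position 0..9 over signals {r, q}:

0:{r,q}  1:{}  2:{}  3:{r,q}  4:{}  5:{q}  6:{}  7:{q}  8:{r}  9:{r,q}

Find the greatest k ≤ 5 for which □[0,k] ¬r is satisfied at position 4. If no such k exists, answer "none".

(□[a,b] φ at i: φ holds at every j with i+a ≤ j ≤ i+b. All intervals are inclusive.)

¬r must hold from j=4 onward; find where it first fails.
  j=4: holds
  j=5: holds
  j=6: holds
  j=7: holds
  j=8: fails
Holds on [4,7], so largest k = 3.

3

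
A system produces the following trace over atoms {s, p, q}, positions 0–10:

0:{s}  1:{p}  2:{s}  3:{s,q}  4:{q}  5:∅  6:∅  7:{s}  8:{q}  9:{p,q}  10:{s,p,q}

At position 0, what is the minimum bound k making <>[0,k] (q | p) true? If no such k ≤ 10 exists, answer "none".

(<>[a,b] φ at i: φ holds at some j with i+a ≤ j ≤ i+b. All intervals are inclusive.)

1

Scan j = 0,1,… for (q | p):
  j=0: fails
  j=1: holds
First hit at j=1, so smallest k = 1-0 = 1.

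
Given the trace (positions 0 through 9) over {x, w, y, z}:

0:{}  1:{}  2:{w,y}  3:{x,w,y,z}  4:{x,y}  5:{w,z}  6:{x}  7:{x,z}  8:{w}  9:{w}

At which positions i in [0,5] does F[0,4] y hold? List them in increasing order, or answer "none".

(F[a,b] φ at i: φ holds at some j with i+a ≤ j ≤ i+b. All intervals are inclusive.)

0, 1, 2, 3, 4

Evaluate at each i in [0,5]:
  i=0: ✓ (witness j=2)
  i=1: ✓ (witness j=2)
  i=2: ✓ (witness j=2)
  i=3: ✓ (witness j=3)
  i=4: ✓ (witness j=4)
  i=5: ✗ (none in [5,9])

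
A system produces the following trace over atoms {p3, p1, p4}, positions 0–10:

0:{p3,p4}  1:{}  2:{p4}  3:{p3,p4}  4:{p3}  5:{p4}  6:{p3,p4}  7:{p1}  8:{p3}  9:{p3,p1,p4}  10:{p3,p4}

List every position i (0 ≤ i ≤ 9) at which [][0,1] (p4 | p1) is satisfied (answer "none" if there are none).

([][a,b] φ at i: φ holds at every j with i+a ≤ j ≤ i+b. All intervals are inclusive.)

Evaluate at each i in [0,9]:
  i=0: ✗ (fails at j=1)
  i=1: ✗ (fails at j=1)
  i=2: ✓ (all of [2,3])
  i=3: ✗ (fails at j=4)
  i=4: ✗ (fails at j=4)
  i=5: ✓ (all of [5,6])
  i=6: ✓ (all of [6,7])
  i=7: ✗ (fails at j=8)
  i=8: ✗ (fails at j=8)
  i=9: ✓ (all of [9,10])

2, 5, 6, 9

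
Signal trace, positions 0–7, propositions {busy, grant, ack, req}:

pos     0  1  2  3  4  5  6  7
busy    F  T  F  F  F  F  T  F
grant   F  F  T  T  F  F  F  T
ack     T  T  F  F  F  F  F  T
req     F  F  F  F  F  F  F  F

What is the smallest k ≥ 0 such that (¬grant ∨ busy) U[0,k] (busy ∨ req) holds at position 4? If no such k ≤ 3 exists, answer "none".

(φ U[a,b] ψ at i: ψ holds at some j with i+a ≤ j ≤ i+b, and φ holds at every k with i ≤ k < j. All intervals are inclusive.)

2

Need earliest j ≥ 4 with (busy ∨ req), and (¬grant ∨ busy) at every k in [4,j-1].
  j=4: rhs fails.
  j=5: rhs fails.
  j=6: rhs holds; lhs holds on [4,5]. k = 2.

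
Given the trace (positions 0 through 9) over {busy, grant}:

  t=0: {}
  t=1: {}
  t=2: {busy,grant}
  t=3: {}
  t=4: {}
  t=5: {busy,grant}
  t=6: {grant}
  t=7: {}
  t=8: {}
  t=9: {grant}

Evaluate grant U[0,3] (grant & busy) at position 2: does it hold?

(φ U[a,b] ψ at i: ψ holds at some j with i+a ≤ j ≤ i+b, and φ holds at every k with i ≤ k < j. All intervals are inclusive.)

Need some j in [2,5] with (grant & busy), and grant at every k in [2,j-1].
  j=2: (grant & busy) holds; no prefix to check → satisfied.

Holds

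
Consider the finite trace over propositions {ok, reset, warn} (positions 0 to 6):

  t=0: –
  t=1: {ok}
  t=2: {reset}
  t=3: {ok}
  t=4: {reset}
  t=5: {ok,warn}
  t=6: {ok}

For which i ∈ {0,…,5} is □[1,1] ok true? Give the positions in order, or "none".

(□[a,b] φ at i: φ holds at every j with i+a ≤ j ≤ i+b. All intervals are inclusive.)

Evaluate at each i in [0,5]:
  i=0: ✓ (all of [1,1])
  i=1: ✗ (fails at j=2)
  i=2: ✓ (all of [3,3])
  i=3: ✗ (fails at j=4)
  i=4: ✓ (all of [5,5])
  i=5: ✓ (all of [6,6])

0, 2, 4, 5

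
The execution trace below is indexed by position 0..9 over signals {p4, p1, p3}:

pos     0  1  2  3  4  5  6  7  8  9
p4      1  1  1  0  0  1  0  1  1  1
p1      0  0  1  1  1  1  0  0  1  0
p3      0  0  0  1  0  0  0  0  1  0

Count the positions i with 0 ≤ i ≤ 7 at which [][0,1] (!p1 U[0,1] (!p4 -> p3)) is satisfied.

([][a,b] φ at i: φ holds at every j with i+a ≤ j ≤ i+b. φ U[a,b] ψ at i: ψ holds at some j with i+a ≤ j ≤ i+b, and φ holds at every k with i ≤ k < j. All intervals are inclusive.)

6

Evaluate at each i in [0,7]:
  i=0: ✓ (all of [0,1])
  i=1: ✓ (all of [1,2])
  i=2: ✓ (all of [2,3])
  i=3: ✗ (fails at j=4)
  i=4: ✗ (fails at j=4)
  i=5: ✓ (all of [5,6])
  i=6: ✓ (all of [6,7])
  i=7: ✓ (all of [7,8])
Positions where it holds: {0, 1, 2, 5, 6, 7} → 6.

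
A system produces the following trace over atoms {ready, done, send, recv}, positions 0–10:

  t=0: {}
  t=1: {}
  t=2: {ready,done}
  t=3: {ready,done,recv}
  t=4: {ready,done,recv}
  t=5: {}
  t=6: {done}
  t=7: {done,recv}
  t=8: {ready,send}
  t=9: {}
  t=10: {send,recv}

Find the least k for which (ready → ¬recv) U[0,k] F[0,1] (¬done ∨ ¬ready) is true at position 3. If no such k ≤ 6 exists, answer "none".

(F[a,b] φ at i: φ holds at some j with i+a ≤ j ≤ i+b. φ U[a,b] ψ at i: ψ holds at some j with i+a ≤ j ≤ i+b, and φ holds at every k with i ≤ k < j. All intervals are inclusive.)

none

Need earliest j ≥ 3 with F[0,1] (¬done ∨ ¬ready), and (ready → ¬recv) at every k in [3,j-1].
  j=3: rhs fails.
  j=4: rhs holds but lhs fails at k=3.
  j=5: rhs holds but lhs fails at k=3.
  j=6: rhs holds but lhs fails at k=3.
  j=7: rhs holds but lhs fails at k=3.
  j=8: rhs holds but lhs fails at k=3.
  j=9: rhs holds but lhs fails at k=3.
No witness within the range → none.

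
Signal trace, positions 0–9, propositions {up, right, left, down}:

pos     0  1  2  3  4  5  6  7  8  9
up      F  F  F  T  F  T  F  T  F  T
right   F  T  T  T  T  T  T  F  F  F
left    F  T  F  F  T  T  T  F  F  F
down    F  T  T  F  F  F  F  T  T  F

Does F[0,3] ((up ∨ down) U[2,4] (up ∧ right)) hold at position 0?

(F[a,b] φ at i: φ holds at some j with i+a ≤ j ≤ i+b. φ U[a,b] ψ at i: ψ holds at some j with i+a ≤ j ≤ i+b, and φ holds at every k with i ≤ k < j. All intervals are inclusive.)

Yes

Check ((up ∨ down) U[2,4] (up ∧ right)) at each j in [0,3]:
  j=0: fails
  j=1: holds
  j=2: fails
  j=3: fails
Found at j=1 → formula holds.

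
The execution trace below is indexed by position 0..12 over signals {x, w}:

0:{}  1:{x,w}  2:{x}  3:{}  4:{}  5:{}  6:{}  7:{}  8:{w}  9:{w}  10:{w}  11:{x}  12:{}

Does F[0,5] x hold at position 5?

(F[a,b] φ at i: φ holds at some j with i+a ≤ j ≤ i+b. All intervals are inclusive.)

Check x at each j in [5,10]:
  j=5: false
  j=6: false
  j=7: false
  j=8: false
  j=9: false
  j=10: false
No position in the window satisfies it → formula fails.

No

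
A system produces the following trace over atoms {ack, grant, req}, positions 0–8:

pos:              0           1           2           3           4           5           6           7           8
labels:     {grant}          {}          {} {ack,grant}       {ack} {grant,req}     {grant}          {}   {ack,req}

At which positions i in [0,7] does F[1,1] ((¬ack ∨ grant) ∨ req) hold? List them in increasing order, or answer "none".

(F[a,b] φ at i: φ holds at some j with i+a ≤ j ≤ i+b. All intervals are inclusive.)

Evaluate at each i in [0,7]:
  i=0: ✓ (witness j=1)
  i=1: ✓ (witness j=2)
  i=2: ✓ (witness j=3)
  i=3: ✗ (none in [4,4])
  i=4: ✓ (witness j=5)
  i=5: ✓ (witness j=6)
  i=6: ✓ (witness j=7)
  i=7: ✓ (witness j=8)

0, 1, 2, 4, 5, 6, 7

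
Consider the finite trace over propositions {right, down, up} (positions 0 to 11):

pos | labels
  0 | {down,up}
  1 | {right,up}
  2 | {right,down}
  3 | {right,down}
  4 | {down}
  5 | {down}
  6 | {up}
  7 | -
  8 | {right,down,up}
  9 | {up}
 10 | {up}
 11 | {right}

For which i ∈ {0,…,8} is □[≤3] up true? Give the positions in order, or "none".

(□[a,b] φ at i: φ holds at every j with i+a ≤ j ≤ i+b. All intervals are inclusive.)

Evaluate at each i in [0,8]:
  i=0: ✗ (fails at j=2)
  i=1: ✗ (fails at j=2)
  i=2: ✗ (fails at j=2)
  i=3: ✗ (fails at j=3)
  i=4: ✗ (fails at j=4)
  i=5: ✗ (fails at j=5)
  i=6: ✗ (fails at j=7)
  i=7: ✗ (fails at j=7)
  i=8: ✗ (fails at j=11)

none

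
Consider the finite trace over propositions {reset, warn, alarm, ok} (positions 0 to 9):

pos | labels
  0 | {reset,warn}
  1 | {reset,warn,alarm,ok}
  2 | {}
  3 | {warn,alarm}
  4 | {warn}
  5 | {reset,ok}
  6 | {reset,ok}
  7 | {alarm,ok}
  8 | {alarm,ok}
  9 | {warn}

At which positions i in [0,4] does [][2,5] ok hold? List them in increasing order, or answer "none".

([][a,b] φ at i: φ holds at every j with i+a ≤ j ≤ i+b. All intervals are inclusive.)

Evaluate at each i in [0,4]:
  i=0: ✗ (fails at j=2)
  i=1: ✗ (fails at j=3)
  i=2: ✗ (fails at j=4)
  i=3: ✓ (all of [5,8])
  i=4: ✗ (fails at j=9)

3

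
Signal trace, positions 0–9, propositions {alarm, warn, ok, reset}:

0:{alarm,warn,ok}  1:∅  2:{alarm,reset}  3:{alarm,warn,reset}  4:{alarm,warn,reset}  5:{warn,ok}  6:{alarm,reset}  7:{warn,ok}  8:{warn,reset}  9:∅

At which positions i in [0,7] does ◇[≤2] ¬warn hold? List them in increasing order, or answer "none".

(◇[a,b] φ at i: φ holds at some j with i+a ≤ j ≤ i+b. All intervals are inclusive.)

0, 1, 2, 4, 5, 6, 7

Evaluate at each i in [0,7]:
  i=0: ✓ (witness j=1)
  i=1: ✓ (witness j=1)
  i=2: ✓ (witness j=2)
  i=3: ✗ (none in [3,5])
  i=4: ✓ (witness j=6)
  i=5: ✓ (witness j=6)
  i=6: ✓ (witness j=6)
  i=7: ✓ (witness j=9)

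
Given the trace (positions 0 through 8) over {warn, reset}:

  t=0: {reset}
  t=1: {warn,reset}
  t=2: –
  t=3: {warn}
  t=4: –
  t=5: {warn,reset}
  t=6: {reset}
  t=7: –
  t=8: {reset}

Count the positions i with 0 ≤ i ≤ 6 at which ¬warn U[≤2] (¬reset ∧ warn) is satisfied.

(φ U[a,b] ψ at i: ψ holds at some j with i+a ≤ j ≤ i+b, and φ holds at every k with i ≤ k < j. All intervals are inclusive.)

2

Evaluate at each i in [0,6]:
  i=0: ✗ (no rhs in [0,2])
  i=1: ✗ (lhs fails at k=1 before rhs at j=3)
  i=2: ✓ (rhs at j=3; lhs holds on [2,2])
  i=3: ✓ (rhs at j=3)
  i=4: ✗ (no rhs in [4,6])
  i=5: ✗ (no rhs in [5,7])
  i=6: ✗ (no rhs in [6,8])
Positions where it holds: {2, 3} → 2.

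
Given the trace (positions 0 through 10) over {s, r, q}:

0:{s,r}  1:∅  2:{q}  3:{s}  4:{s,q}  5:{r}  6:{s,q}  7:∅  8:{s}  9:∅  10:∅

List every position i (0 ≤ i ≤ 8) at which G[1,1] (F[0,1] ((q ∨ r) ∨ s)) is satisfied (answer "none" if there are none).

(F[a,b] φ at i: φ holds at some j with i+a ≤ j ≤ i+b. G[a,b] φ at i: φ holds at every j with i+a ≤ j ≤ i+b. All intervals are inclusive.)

Evaluate at each i in [0,8]:
  i=0: ✓ (all of [1,1])
  i=1: ✓ (all of [2,2])
  i=2: ✓ (all of [3,3])
  i=3: ✓ (all of [4,4])
  i=4: ✓ (all of [5,5])
  i=5: ✓ (all of [6,6])
  i=6: ✓ (all of [7,7])
  i=7: ✓ (all of [8,8])
  i=8: ✗ (fails at j=9)

0, 1, 2, 3, 4, 5, 6, 7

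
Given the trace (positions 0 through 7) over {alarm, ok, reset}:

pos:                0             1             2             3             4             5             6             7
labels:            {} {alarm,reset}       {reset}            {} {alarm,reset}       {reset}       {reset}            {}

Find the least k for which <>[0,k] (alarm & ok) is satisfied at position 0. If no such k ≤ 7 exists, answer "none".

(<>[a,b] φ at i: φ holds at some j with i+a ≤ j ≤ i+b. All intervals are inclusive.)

none

Scan j = 0,1,… for (alarm & ok):
  j=0: fails
  j=1: fails
  j=2: fails
  j=3: fails
  j=4: fails
  j=5: fails
  j=6: fails
  j=7: fails
No j in [0,7] satisfies it → none.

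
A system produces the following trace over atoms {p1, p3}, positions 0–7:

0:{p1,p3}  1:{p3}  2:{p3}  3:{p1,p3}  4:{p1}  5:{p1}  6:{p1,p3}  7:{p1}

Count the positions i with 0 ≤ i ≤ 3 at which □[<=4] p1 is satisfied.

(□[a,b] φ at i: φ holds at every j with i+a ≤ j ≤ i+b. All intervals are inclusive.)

Evaluate at each i in [0,3]:
  i=0: ✗ (fails at j=1)
  i=1: ✗ (fails at j=1)
  i=2: ✗ (fails at j=2)
  i=3: ✓ (all of [3,7])
Positions where it holds: {3} → 1.

1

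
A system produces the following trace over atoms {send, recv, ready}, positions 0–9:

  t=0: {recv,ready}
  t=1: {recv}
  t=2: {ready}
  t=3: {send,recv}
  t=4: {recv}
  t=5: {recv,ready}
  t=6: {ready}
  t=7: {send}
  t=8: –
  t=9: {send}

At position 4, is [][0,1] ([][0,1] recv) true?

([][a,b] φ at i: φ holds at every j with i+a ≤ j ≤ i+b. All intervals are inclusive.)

False

Check [][0,1] recv at every j in [4,5]:
  j=4: holds on [4,5]
  j=5: fails at 6
Fails at j=5 → formula fails.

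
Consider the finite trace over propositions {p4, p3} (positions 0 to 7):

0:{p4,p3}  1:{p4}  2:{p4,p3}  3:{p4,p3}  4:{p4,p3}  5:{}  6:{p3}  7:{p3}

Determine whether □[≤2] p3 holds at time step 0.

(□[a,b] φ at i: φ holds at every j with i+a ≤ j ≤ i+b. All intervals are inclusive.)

Check p3 at every j in [0,2]:
  j=0: true
  j=1: false
  j=2: true
Fails at j=1 → formula fails.

False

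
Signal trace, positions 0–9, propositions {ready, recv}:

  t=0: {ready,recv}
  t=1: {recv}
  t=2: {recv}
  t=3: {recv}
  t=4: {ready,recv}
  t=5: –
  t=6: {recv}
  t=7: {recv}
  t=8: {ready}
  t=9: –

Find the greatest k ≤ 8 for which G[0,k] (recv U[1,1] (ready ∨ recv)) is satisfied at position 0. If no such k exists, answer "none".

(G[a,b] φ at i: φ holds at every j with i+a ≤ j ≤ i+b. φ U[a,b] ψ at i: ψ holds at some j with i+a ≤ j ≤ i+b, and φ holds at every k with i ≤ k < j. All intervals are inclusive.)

3

(recv U[1,1] (ready ∨ recv)) must hold from j=0 onward; find where it first fails.
  j=0: holds
  j=1: holds
  j=2: holds
  j=3: holds
  j=4: fails
Holds on [0,3], so largest k = 3.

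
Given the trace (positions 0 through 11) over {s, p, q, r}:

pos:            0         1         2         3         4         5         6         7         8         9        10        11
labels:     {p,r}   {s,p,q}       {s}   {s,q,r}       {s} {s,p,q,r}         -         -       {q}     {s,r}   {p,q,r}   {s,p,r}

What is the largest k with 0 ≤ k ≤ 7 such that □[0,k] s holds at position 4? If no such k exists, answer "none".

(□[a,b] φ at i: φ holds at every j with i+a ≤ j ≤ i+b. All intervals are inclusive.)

s must hold from j=4 onward; find where it first fails.
  j=4: holds
  j=5: holds
  j=6: fails
Holds on [4,5], so largest k = 1.

1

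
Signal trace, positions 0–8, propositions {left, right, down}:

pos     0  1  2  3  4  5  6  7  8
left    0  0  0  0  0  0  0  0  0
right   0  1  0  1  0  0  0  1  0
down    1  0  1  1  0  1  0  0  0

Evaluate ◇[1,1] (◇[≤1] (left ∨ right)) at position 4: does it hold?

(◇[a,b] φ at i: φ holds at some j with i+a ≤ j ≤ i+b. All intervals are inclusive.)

False

Check ◇[≤1] (left ∨ right) at each j in [5,5]:
  j=5: fails (none in [5,6])
No position in the window satisfies it → formula fails.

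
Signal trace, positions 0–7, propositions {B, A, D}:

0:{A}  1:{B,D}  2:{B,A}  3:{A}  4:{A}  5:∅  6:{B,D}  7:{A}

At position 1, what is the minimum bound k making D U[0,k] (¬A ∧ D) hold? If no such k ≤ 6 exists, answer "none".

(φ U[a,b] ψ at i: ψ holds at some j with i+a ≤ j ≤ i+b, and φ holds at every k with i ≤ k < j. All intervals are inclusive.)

Need earliest j ≥ 1 with (¬A ∧ D), and D at every k in [1,j-1].
  j=1: rhs holds (empty prefix). k = 0.

0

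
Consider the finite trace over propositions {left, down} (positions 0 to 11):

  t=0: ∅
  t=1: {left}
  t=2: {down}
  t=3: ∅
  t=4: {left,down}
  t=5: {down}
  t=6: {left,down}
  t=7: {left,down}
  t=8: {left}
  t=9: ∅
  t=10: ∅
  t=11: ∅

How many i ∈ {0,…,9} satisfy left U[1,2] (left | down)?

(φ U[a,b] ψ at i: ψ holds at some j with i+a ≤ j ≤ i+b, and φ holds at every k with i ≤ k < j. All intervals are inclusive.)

Evaluate at each i in [0,9]:
  i=0: ✗ (lhs fails at k=0 before rhs at j=1)
  i=1: ✓ (rhs at j=2; lhs holds on [1,1])
  i=2: ✗ (lhs fails at k=2 before rhs at j=4)
  i=3: ✗ (lhs fails at k=3 before rhs at j=4)
  i=4: ✓ (rhs at j=5; lhs holds on [4,4])
  i=5: ✗ (lhs fails at k=5 before rhs at j=6)
  i=6: ✓ (rhs at j=7; lhs holds on [6,6])
  i=7: ✓ (rhs at j=8; lhs holds on [7,7])
  i=8: ✗ (no rhs in [9,10])
  i=9: ✗ (no rhs in [10,11])
Positions where it holds: {1, 4, 6, 7} → 4.

4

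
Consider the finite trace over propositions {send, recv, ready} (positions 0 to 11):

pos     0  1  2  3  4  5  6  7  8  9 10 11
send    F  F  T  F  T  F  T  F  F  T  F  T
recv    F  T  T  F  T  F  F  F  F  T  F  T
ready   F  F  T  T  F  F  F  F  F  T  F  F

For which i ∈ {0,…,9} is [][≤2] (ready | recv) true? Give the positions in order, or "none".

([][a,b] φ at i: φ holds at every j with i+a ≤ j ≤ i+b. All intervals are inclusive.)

Evaluate at each i in [0,9]:
  i=0: ✗ (fails at j=0)
  i=1: ✓ (all of [1,3])
  i=2: ✓ (all of [2,4])
  i=3: ✗ (fails at j=5)
  i=4: ✗ (fails at j=5)
  i=5: ✗ (fails at j=5)
  i=6: ✗ (fails at j=6)
  i=7: ✗ (fails at j=7)
  i=8: ✗ (fails at j=8)
  i=9: ✗ (fails at j=10)

1, 2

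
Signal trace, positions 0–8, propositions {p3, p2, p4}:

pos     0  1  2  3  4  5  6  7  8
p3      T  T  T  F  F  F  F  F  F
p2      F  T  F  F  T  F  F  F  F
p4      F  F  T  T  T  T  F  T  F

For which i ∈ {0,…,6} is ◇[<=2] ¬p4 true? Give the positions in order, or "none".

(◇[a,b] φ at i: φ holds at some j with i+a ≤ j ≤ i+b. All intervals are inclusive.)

Evaluate at each i in [0,6]:
  i=0: ✓ (witness j=0)
  i=1: ✓ (witness j=1)
  i=2: ✗ (none in [2,4])
  i=3: ✗ (none in [3,5])
  i=4: ✓ (witness j=6)
  i=5: ✓ (witness j=6)
  i=6: ✓ (witness j=6)

0, 1, 4, 5, 6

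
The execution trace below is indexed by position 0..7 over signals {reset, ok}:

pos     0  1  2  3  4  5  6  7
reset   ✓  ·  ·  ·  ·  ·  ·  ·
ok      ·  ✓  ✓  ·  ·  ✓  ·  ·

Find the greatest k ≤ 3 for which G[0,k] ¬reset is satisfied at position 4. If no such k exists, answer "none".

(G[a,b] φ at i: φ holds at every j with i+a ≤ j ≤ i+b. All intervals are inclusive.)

¬reset must hold from j=4 onward; find where it first fails.
  j=4: holds
  j=5: holds
  j=6: holds
  j=7: holds
Holds through j=7; largest k = 3.

3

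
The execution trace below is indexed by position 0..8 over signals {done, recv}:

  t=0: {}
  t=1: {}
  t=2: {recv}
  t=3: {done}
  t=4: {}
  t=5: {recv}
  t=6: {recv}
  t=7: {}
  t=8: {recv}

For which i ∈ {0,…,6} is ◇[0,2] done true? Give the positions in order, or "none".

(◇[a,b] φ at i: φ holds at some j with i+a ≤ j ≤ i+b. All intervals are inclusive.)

1, 2, 3

Evaluate at each i in [0,6]:
  i=0: ✗ (none in [0,2])
  i=1: ✓ (witness j=3)
  i=2: ✓ (witness j=3)
  i=3: ✓ (witness j=3)
  i=4: ✗ (none in [4,6])
  i=5: ✗ (none in [5,7])
  i=6: ✗ (none in [6,8])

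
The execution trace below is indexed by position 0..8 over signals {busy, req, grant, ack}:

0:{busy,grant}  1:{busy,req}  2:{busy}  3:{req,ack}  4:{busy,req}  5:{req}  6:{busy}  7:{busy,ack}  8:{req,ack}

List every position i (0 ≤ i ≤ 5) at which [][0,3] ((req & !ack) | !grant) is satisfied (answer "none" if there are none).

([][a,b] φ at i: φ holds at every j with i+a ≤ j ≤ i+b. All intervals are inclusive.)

Evaluate at each i in [0,5]:
  i=0: ✗ (fails at j=0)
  i=1: ✓ (all of [1,4])
  i=2: ✓ (all of [2,5])
  i=3: ✓ (all of [3,6])
  i=4: ✓ (all of [4,7])
  i=5: ✓ (all of [5,8])

1, 2, 3, 4, 5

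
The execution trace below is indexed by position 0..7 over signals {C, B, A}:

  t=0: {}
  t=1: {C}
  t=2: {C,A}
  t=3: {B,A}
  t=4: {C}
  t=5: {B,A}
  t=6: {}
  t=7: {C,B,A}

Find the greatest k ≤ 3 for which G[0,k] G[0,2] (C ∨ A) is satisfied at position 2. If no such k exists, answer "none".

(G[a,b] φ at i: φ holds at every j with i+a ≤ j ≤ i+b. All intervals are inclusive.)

G[0,2] (C ∨ A) must hold from j=2 onward; find where it first fails.
  j=2: holds
  j=3: holds
  j=4: fails
Holds on [2,3], so largest k = 1.

1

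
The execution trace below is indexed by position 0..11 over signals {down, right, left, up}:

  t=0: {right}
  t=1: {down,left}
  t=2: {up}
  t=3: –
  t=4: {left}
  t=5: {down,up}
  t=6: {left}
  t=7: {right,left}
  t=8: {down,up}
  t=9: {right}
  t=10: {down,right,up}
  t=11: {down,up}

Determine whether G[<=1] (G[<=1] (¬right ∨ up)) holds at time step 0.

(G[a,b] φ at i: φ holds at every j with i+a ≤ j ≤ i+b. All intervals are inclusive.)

False

Check G[<=1] (¬right ∨ up) at every j in [0,1]:
  j=0: fails at 0
  j=1: holds on [1,2]
Fails at j=0 → formula fails.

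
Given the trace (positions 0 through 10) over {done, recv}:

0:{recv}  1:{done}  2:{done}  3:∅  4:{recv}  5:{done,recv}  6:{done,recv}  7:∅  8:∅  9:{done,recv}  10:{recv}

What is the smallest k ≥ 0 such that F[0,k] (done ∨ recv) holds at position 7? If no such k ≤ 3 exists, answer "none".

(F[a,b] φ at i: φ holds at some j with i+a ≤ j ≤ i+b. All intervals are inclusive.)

Scan j = 7,8,… for (done ∨ recv):
  j=7: fails
  j=8: fails
  j=9: holds
First hit at j=9, so smallest k = 9-7 = 2.

2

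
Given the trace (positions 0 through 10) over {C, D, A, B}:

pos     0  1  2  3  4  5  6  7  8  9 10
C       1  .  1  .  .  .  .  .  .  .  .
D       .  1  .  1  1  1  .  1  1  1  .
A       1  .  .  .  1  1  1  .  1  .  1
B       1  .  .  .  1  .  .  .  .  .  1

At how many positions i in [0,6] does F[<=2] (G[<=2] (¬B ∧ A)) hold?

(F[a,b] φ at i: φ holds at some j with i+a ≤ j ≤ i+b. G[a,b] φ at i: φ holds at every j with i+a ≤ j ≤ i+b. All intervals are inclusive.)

Evaluate at each i in [0,6]:
  i=0: ✗ (none in [0,2])
  i=1: ✗ (none in [1,3])
  i=2: ✗ (none in [2,4])
  i=3: ✗ (none in [3,5])
  i=4: ✗ (none in [4,6])
  i=5: ✗ (none in [5,7])
  i=6: ✗ (none in [6,8])
Positions where it holds: {} → 0.

0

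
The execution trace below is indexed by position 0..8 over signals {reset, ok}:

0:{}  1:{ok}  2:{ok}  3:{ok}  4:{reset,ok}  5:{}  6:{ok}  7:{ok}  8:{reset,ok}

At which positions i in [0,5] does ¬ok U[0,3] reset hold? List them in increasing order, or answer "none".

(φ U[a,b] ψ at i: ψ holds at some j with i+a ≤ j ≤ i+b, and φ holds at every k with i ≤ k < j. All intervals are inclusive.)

4

Evaluate at each i in [0,5]:
  i=0: ✗ (no rhs in [0,3])
  i=1: ✗ (lhs fails at k=1 before rhs at j=4)
  i=2: ✗ (lhs fails at k=2 before rhs at j=4)
  i=3: ✗ (lhs fails at k=3 before rhs at j=4)
  i=4: ✓ (rhs at j=4)
  i=5: ✗ (lhs fails at k=6 before rhs at j=8)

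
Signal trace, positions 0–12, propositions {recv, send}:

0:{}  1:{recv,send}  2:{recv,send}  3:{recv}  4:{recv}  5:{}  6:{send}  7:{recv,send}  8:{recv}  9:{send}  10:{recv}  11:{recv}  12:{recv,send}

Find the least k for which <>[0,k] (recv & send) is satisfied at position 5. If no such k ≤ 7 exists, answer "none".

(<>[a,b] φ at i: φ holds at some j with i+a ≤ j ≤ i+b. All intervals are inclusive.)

2

Scan j = 5,6,… for (recv & send):
  j=5: fails
  j=6: fails
  j=7: holds
First hit at j=7, so smallest k = 7-5 = 2.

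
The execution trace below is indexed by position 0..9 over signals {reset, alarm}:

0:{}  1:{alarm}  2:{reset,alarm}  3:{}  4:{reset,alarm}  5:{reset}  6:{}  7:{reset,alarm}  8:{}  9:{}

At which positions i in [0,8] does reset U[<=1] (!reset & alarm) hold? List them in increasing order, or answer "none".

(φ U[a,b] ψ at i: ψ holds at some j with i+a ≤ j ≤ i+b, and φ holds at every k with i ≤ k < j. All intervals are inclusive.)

Evaluate at each i in [0,8]:
  i=0: ✗ (lhs fails at k=0 before rhs at j=1)
  i=1: ✓ (rhs at j=1)
  i=2: ✗ (no rhs in [2,3])
  i=3: ✗ (no rhs in [3,4])
  i=4: ✗ (no rhs in [4,5])
  i=5: ✗ (no rhs in [5,6])
  i=6: ✗ (no rhs in [6,7])
  i=7: ✗ (no rhs in [7,8])
  i=8: ✗ (no rhs in [8,9])

1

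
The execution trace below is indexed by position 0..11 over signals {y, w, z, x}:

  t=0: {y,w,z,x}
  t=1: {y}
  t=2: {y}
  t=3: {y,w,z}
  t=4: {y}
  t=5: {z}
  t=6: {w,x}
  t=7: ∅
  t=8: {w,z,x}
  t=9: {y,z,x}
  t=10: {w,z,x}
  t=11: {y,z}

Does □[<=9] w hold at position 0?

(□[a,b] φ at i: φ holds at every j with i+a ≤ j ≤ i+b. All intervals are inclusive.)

Does not hold

Check w at every j in [0,9]:
  j=0: true
  j=1: false
  j=2: false
  j=3: true
  j=4: false
  j=5: false
  j=6: true
  j=7: false
  j=8: true
  j=9: false
Fails at j=1 → formula fails.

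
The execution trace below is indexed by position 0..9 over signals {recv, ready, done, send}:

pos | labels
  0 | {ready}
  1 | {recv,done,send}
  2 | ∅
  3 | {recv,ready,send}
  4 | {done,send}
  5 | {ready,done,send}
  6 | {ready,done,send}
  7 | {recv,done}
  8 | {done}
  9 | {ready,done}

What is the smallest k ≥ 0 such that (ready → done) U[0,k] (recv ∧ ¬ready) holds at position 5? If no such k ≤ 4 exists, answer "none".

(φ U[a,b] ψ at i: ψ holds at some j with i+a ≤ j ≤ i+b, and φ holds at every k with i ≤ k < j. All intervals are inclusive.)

Need earliest j ≥ 5 with (recv ∧ ¬ready), and (ready → done) at every k in [5,j-1].
  j=5: rhs fails.
  j=6: rhs fails.
  j=7: rhs holds; lhs holds on [5,6]. k = 2.

2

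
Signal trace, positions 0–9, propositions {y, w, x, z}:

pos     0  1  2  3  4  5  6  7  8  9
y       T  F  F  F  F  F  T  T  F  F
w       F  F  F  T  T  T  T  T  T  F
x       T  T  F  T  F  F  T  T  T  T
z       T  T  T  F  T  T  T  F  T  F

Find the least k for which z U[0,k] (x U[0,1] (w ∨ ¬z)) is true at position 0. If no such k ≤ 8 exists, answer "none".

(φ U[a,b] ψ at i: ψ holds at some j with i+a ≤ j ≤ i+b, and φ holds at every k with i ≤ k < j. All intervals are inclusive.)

3

Need earliest j ≥ 0 with (x U[0,1] (w ∨ ¬z)), and z at every k in [0,j-1].
  j=0: rhs fails.
  j=1: rhs fails.
  j=2: rhs fails.
  j=3: rhs holds; lhs holds on [0,2]. k = 3.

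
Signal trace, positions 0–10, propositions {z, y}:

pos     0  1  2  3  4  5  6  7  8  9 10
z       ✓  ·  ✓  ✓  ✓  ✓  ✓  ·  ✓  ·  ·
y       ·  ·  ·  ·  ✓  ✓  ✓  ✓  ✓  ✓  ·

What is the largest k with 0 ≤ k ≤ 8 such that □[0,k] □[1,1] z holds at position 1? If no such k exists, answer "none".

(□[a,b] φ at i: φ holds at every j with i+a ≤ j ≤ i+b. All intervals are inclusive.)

4

□[1,1] z must hold from j=1 onward; find where it first fails.
  j=1: holds
  j=2: holds
  j=3: holds
  j=4: holds
  j=5: holds
  j=6: fails
Holds on [1,5], so largest k = 4.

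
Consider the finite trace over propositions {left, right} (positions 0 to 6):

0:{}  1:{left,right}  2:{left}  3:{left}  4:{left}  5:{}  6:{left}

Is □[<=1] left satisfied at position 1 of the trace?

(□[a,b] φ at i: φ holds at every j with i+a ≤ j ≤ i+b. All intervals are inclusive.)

Yes

Check left at every j in [1,2]:
  j=1: true
  j=2: true
All positions satisfy it → formula holds.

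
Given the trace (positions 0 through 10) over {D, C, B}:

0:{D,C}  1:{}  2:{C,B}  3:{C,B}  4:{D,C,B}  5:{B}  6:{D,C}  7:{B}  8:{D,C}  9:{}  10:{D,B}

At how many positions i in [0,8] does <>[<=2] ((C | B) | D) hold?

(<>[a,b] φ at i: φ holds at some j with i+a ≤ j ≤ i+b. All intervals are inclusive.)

9

Evaluate at each i in [0,8]:
  i=0: ✓ (witness j=0)
  i=1: ✓ (witness j=2)
  i=2: ✓ (witness j=2)
  i=3: ✓ (witness j=3)
  i=4: ✓ (witness j=4)
  i=5: ✓ (witness j=5)
  i=6: ✓ (witness j=6)
  i=7: ✓ (witness j=7)
  i=8: ✓ (witness j=8)
Positions where it holds: {0, 1, 2, 3, 4, 5, 6, 7, 8} → 9.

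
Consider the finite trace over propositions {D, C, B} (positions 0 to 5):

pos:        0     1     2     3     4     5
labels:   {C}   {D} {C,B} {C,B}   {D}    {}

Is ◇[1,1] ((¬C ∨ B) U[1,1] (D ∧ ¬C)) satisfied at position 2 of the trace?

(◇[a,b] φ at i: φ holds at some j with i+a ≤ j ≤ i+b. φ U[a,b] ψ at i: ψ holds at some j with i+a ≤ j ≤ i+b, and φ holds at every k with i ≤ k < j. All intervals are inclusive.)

Check ((¬C ∨ B) U[1,1] (D ∧ ¬C)) at each j in [3,3]:
  j=3: holds
Found at j=3 → formula holds.

Yes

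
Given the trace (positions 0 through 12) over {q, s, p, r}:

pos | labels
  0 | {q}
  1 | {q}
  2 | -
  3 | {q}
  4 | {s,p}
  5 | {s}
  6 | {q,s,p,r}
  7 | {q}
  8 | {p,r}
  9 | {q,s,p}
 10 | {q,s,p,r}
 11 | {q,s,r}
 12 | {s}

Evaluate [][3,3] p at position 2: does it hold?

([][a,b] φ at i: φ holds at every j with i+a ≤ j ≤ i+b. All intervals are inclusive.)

False

Check p at every j in [5,5]:
  j=5: false
Fails at j=5 → formula fails.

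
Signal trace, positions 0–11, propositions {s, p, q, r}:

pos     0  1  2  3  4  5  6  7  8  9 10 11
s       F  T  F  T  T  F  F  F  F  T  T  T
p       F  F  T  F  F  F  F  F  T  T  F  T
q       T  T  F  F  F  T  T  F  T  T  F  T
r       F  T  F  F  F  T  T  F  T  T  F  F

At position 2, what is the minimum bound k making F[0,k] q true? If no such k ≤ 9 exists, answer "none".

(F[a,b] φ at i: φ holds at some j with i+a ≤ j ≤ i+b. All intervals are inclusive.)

3

Scan j = 2,3,… for q:
  j=2: fails
  j=3: fails
  j=4: fails
  j=5: holds
First hit at j=5, so smallest k = 5-2 = 3.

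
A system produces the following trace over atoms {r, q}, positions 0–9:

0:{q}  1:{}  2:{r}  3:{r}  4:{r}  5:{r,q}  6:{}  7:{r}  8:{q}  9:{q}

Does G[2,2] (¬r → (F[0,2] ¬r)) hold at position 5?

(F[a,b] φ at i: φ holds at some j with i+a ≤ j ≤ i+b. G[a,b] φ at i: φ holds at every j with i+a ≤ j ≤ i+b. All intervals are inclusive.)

True

Check (¬r → (F[0,2] ¬r)) at every j in [7,7]:
  j=7: antecedent false → ✓
All positions satisfy it → formula holds.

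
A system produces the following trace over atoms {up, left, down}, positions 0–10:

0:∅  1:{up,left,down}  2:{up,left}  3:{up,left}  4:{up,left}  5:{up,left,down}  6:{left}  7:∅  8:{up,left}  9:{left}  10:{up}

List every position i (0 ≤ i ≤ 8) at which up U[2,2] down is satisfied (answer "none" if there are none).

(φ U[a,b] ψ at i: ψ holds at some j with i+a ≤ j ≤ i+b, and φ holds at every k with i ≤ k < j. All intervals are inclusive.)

Evaluate at each i in [0,8]:
  i=0: ✗ (no rhs in [2,2])
  i=1: ✗ (no rhs in [3,3])
  i=2: ✗ (no rhs in [4,4])
  i=3: ✓ (rhs at j=5; lhs holds on [3,4])
  i=4: ✗ (no rhs in [6,6])
  i=5: ✗ (no rhs in [7,7])
  i=6: ✗ (no rhs in [8,8])
  i=7: ✗ (no rhs in [9,9])
  i=8: ✗ (no rhs in [10,10])

3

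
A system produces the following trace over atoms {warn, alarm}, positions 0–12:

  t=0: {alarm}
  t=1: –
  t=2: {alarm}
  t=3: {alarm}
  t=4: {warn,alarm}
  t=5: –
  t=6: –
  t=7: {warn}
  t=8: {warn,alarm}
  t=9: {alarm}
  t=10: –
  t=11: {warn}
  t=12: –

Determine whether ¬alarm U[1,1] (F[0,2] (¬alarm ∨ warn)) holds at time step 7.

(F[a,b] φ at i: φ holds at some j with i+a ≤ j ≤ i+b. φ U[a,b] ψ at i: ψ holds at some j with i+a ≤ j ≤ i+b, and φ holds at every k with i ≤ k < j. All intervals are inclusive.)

Need some j in [8,8] with F[0,2] (¬alarm ∨ warn), and ¬alarm at every k in [7,j-1].
  j=8: F[0,2] (¬alarm ∨ warn) holds; ¬alarm holds at every k in [7,7] → satisfied.

True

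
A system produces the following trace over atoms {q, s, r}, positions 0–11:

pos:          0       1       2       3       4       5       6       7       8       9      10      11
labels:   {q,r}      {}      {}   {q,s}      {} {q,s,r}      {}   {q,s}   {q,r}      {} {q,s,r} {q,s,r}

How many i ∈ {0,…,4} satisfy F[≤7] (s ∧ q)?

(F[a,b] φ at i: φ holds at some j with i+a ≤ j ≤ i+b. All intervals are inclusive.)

Evaluate at each i in [0,4]:
  i=0: ✓ (witness j=3)
  i=1: ✓ (witness j=3)
  i=2: ✓ (witness j=3)
  i=3: ✓ (witness j=3)
  i=4: ✓ (witness j=5)
Positions where it holds: {0, 1, 2, 3, 4} → 5.

5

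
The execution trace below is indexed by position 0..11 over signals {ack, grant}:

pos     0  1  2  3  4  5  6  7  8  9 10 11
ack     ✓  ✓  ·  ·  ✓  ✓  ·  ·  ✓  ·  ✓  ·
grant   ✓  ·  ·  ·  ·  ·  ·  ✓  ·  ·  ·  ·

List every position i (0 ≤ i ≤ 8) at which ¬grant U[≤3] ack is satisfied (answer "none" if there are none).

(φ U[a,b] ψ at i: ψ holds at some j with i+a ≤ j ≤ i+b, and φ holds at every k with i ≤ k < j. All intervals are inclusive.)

0, 1, 2, 3, 4, 5, 8

Evaluate at each i in [0,8]:
  i=0: ✓ (rhs at j=0)
  i=1: ✓ (rhs at j=1)
  i=2: ✓ (rhs at j=4; lhs holds on [2,3])
  i=3: ✓ (rhs at j=4; lhs holds on [3,3])
  i=4: ✓ (rhs at j=4)
  i=5: ✓ (rhs at j=5)
  i=6: ✗ (lhs fails at k=7 before rhs at j=8)
  i=7: ✗ (lhs fails at k=7 before rhs at j=8)
  i=8: ✓ (rhs at j=8)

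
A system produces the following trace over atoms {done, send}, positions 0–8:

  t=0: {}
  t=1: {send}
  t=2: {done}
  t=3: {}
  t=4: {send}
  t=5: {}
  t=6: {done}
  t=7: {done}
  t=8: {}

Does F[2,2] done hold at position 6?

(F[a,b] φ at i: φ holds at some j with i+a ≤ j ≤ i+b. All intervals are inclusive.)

Check done at each j in [8,8]:
  j=8: false
No position in the window satisfies it → formula fails.

No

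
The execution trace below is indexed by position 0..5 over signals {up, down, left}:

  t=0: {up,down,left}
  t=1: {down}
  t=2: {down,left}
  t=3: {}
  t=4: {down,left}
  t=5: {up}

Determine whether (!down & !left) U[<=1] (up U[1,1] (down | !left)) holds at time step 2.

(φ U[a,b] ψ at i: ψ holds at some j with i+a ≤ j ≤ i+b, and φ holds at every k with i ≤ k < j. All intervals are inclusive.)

False

Need some j in [2,3] with (up U[1,1] (down | !left)), and (!down & !left) at every k in [2,j-1].
  j=2: (up U[1,1] (down | !left)) — fails.
  j=3: (up U[1,1] (down | !left)) — fails.
No j in the window works → until fails.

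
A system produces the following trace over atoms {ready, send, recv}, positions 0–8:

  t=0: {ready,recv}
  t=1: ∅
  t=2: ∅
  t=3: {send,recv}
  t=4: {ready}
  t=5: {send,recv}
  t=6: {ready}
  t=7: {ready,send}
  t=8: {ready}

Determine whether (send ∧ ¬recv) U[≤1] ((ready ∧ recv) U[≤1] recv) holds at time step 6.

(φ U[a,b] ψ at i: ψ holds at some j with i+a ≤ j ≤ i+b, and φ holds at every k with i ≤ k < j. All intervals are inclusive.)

Need some j in [6,7] with ((ready ∧ recv) U[≤1] recv), and (send ∧ ¬recv) at every k in [6,j-1].
  j=6: ((ready ∧ recv) U[≤1] recv) — fails.
  j=7: ((ready ∧ recv) U[≤1] recv) — fails.
No j in the window works → until fails.

Does not hold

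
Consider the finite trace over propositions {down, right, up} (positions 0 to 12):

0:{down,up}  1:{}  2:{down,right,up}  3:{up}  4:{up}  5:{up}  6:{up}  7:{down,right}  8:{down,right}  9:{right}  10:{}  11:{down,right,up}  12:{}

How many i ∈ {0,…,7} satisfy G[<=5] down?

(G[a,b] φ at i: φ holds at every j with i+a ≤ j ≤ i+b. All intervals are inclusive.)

0

Evaluate at each i in [0,7]:
  i=0: ✗ (fails at j=1)
  i=1: ✗ (fails at j=1)
  i=2: ✗ (fails at j=3)
  i=3: ✗ (fails at j=3)
  i=4: ✗ (fails at j=4)
  i=5: ✗ (fails at j=5)
  i=6: ✗ (fails at j=6)
  i=7: ✗ (fails at j=9)
Positions where it holds: {} → 0.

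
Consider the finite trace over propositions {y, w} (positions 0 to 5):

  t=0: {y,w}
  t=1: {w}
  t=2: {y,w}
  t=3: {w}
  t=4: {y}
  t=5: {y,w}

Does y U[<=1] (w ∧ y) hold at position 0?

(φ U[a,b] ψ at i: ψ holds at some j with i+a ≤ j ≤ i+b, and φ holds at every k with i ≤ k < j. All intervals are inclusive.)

Yes

Need some j in [0,1] with (w ∧ y), and y at every k in [0,j-1].
  j=0: (w ∧ y) holds; no prefix to check → satisfied.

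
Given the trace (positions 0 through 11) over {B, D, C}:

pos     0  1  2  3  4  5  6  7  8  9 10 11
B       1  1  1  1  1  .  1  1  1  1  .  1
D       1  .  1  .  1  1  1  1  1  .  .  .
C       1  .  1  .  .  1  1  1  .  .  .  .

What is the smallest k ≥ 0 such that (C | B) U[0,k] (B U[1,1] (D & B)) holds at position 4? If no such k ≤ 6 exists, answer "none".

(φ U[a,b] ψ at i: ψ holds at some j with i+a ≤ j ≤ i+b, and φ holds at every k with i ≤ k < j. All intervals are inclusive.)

2

Need earliest j ≥ 4 with (B U[1,1] (D & B)), and (C | B) at every k in [4,j-1].
  j=4: rhs fails.
  j=5: rhs fails.
  j=6: rhs holds; lhs holds on [4,5]. k = 2.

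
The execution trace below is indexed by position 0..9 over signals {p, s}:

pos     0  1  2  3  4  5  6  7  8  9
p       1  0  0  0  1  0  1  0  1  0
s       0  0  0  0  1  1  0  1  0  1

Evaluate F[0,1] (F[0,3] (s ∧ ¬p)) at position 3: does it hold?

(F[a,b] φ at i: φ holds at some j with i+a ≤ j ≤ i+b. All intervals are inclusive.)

Check F[0,3] (s ∧ ¬p) at each j in [3,4]:
  j=3: holds (witness at 5)
  j=4: holds (witness at 5)
Found at j=3 → formula holds.

True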